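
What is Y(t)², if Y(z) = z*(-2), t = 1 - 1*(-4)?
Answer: 100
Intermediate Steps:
t = 5 (t = 1 + 4 = 5)
Y(z) = -2*z
Y(t)² = (-2*5)² = (-10)² = 100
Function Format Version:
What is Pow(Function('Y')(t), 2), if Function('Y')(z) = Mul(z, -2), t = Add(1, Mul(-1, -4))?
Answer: 100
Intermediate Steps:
t = 5 (t = Add(1, 4) = 5)
Function('Y')(z) = Mul(-2, z)
Pow(Function('Y')(t), 2) = Pow(Mul(-2, 5), 2) = Pow(-10, 2) = 100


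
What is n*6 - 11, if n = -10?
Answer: -71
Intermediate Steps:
n*6 - 11 = -10*6 - 11 = -60 - 11 = -71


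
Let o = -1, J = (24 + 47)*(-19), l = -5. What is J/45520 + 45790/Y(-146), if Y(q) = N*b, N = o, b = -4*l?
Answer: -104219389/45520 ≈ -2289.5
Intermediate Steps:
J = -1349 (J = 71*(-19) = -1349)
b = 20 (b = -4*(-5) = 20)
N = -1
Y(q) = -20 (Y(q) = -1*20 = -20)
J/45520 + 45790/Y(-146) = -1349/45520 + 45790/(-20) = -1349*1/45520 + 45790*(-1/20) = -1349/45520 - 4579/2 = -104219389/45520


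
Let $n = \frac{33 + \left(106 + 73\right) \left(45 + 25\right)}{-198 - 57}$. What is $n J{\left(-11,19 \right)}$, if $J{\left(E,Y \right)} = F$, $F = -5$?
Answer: $\frac{739}{3} \approx 246.33$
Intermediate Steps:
$J{\left(E,Y \right)} = -5$
$n = - \frac{739}{15}$ ($n = \frac{33 + 179 \cdot 70}{-255} = \left(33 + 12530\right) \left(- \frac{1}{255}\right) = 12563 \left(- \frac{1}{255}\right) = - \frac{739}{15} \approx -49.267$)
$n J{\left(-11,19 \right)} = \left(- \frac{739}{15}\right) \left(-5\right) = \frac{739}{3}$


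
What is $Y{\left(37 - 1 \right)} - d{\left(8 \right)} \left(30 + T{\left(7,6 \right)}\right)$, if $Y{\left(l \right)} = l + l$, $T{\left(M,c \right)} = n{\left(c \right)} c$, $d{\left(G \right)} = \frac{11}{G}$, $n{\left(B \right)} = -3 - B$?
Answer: $105$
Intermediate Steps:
$T{\left(M,c \right)} = c \left(-3 - c\right)$ ($T{\left(M,c \right)} = \left(-3 - c\right) c = c \left(-3 - c\right)$)
$Y{\left(l \right)} = 2 l$
$Y{\left(37 - 1 \right)} - d{\left(8 \right)} \left(30 + T{\left(7,6 \right)}\right) = 2 \left(37 - 1\right) - \frac{11}{8} \left(30 - 6 \left(3 + 6\right)\right) = 2 \left(37 - 1\right) - 11 \cdot \frac{1}{8} \left(30 - 6 \cdot 9\right) = 2 \cdot 36 - \frac{11 \left(30 - 54\right)}{8} = 72 - \frac{11}{8} \left(-24\right) = 72 - -33 = 72 + 33 = 105$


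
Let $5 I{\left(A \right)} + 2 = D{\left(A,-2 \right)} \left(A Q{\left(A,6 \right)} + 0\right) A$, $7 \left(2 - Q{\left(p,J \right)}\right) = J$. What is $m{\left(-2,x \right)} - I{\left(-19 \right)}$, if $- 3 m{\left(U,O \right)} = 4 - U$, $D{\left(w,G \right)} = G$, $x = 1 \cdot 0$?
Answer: $\frac{1144}{7} \approx 163.43$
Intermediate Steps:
$x = 0$
$Q{\left(p,J \right)} = 2 - \frac{J}{7}$
$m{\left(U,O \right)} = - \frac{4}{3} + \frac{U}{3}$ ($m{\left(U,O \right)} = - \frac{4 - U}{3} = - \frac{4}{3} + \frac{U}{3}$)
$I{\left(A \right)} = - \frac{2}{5} - \frac{16 A^{2}}{35}$ ($I{\left(A \right)} = - \frac{2}{5} + \frac{- 2 \left(A \left(2 - \frac{6}{7}\right) + 0\right) A}{5} = - \frac{2}{5} + \frac{- 2 \left(A \frac{8}{7} + 0\right) A}{5} = - \frac{2}{5} + \frac{- 2 \left(\frac{8 A}{7} + 0\right) A}{5} = - \frac{2}{5} + \frac{- 2 \frac{8 A}{7} A}{5} = - \frac{2}{5} + \frac{- \frac{16 A}{7} A}{5} = - \frac{2}{5} + \frac{\left(- \frac{16}{7}\right) A^{2}}{5} = - \frac{2}{5} - \frac{16 A^{2}}{35}$)
$m{\left(-2,x \right)} - I{\left(-19 \right)} = \left(- \frac{4}{3} + \frac{1}{3} \left(-2\right)\right) - \left(- \frac{2}{5} - \frac{16 \left(-19\right)^{2}}{35}\right) = \left(- \frac{4}{3} - \frac{2}{3}\right) - \left(- \frac{2}{5} - \frac{5776}{35}\right) = -2 - \left(- \frac{2}{5} - \frac{5776}{35}\right) = -2 - - \frac{1158}{7} = -2 + \frac{1158}{7} = \frac{1144}{7}$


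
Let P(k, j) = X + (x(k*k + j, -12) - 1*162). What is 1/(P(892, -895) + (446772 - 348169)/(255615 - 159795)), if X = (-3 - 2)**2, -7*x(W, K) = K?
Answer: -670740/90051319 ≈ -0.0074484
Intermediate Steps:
x(W, K) = -K/7
X = 25 (X = (-5)**2 = 25)
P(k, j) = -947/7 (P(k, j) = 25 + (-1/7*(-12) - 1*162) = 25 + (12/7 - 162) = 25 - 1122/7 = -947/7)
1/(P(892, -895) + (446772 - 348169)/(255615 - 159795)) = 1/(-947/7 + (446772 - 348169)/(255615 - 159795)) = 1/(-947/7 + 98603/95820) = 1/(-90051319/670740) = -670740/90051319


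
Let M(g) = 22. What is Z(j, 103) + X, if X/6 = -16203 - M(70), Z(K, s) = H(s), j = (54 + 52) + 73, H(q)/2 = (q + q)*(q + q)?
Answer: -12478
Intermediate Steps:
H(q) = 8*q² (H(q) = 2*((q + q)*(q + q)) = 2*((2*q)*(2*q)) = 2*(4*q²) = 8*q²)
j = 179 (j = 106 + 73 = 179)
Z(K, s) = 8*s²
X = -97350 (X = 6*(-16203 - 1*22) = 6*(-16203 - 22) = 6*(-16225) = -97350)
Z(j, 103) + X = 8*103² - 97350 = 8*10609 - 97350 = 84872 - 97350 = -12478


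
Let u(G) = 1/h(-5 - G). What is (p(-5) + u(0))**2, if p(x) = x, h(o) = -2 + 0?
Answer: 121/4 ≈ 30.250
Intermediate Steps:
h(o) = -2
u(G) = -1/2 (u(G) = 1/(-2) = -1/2)
(p(-5) + u(0))**2 = (-5 - 1/2)**2 = (-11/2)**2 = 121/4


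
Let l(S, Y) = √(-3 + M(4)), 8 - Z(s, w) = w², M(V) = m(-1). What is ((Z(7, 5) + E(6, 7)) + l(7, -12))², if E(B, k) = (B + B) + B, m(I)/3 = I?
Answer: (1 + I*√6)² ≈ -5.0 + 4.899*I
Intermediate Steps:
m(I) = 3*I
M(V) = -3 (M(V) = 3*(-1) = -3)
Z(s, w) = 8 - w²
l(S, Y) = I*√6 (l(S, Y) = √(-3 - 3) = √(-6) = I*√6)
E(B, k) = 3*B (E(B, k) = 2*B + B = 3*B)
((Z(7, 5) + E(6, 7)) + l(7, -12))² = (((8 - 1*5²) + 3*6) + I*√6)² = (((8 - 1*25) + 18) + I*√6)² = (((8 - 25) + 18) + I*√6)² = ((-17 + 18) + I*√6)² = (1 + I*√6)²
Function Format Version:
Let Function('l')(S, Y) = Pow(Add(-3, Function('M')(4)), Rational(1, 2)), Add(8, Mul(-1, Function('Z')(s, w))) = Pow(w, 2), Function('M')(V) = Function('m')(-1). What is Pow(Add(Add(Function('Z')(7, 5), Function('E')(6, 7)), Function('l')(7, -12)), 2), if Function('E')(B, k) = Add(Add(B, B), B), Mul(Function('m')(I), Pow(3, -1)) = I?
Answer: Pow(Add(1, Mul(I, Pow(6, Rational(1, 2)))), 2) ≈ Add(-5.0000, Mul(4.8990, I))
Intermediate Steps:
Function('m')(I) = Mul(3, I)
Function('M')(V) = -3 (Function('M')(V) = Mul(3, -1) = -3)
Function('Z')(s, w) = Add(8, Mul(-1, Pow(w, 2)))
Function('l')(S, Y) = Mul(I, Pow(6, Rational(1, 2))) (Function('l')(S, Y) = Pow(Add(-3, -3), Rational(1, 2)) = Pow(-6, Rational(1, 2)) = Mul(I, Pow(6, Rational(1, 2))))
Function('E')(B, k) = Mul(3, B) (Function('E')(B, k) = Add(Mul(2, B), B) = Mul(3, B))
Pow(Add(Add(Function('Z')(7, 5), Function('E')(6, 7)), Function('l')(7, -12)), 2) = Pow(Add(Add(Add(8, Mul(-1, Pow(5, 2))), Mul(3, 6)), Mul(I, Pow(6, Rational(1, 2)))), 2) = Pow(Add(Add(Add(8, Mul(-1, 25)), 18), Mul(I, Pow(6, Rational(1, 2)))), 2) = Pow(Add(Add(Add(8, -25), 18), Mul(I, Pow(6, Rational(1, 2)))), 2) = Pow(Add(Add(-17, 18), Mul(I, Pow(6, Rational(1, 2)))), 2) = Pow(Add(1, Mul(I, Pow(6, Rational(1, 2)))), 2)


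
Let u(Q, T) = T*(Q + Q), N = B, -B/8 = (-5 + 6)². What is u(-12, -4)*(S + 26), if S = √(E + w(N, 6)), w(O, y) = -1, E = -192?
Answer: 2496 + 96*I*√193 ≈ 2496.0 + 1333.7*I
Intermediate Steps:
B = -8 (B = -8*(-5 + 6)² = -8*1² = -8*1 = -8)
N = -8
u(Q, T) = 2*Q*T (u(Q, T) = T*(2*Q) = 2*Q*T)
S = I*√193 (S = √(-192 - 1) = √(-193) = I*√193 ≈ 13.892*I)
u(-12, -4)*(S + 26) = (2*(-12)*(-4))*(I*√193 + 26) = 96*(26 + I*√193) = 2496 + 96*I*√193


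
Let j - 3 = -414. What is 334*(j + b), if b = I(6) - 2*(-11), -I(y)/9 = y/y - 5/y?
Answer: -130427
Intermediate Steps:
j = -411 (j = 3 - 414 = -411)
I(y) = -9 + 45/y (I(y) = -9*(y/y - 5/y) = -9*(1 - 5/y) = -9 + 45/y)
b = 41/2 (b = (-9 + 45/6) - 2*(-11) = (-9 + 45*(⅙)) + 22 = (-9 + 15/2) + 22 = -3/2 + 22 = 41/2 ≈ 20.500)
334*(j + b) = 334*(-411 + 41/2) = 334*(-781/2) = -130427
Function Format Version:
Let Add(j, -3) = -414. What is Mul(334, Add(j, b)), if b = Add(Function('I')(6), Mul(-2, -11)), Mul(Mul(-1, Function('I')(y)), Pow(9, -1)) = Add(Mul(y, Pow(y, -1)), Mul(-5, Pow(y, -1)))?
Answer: -130427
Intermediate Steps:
j = -411 (j = Add(3, -414) = -411)
Function('I')(y) = Add(-9, Mul(45, Pow(y, -1))) (Function('I')(y) = Mul(-9, Add(Mul(y, Pow(y, -1)), Mul(-5, Pow(y, -1)))) = Mul(-9, Add(1, Mul(-5, Pow(y, -1)))) = Add(-9, Mul(45, Pow(y, -1))))
b = Rational(41, 2) (b = Add(Add(-9, Mul(45, Pow(6, -1))), Mul(-2, -11)) = Add(Add(-9, Mul(45, Rational(1, 6))), 22) = Add(Add(-9, Rational(15, 2)), 22) = Add(Rational(-3, 2), 22) = Rational(41, 2) ≈ 20.500)
Mul(334, Add(j, b)) = Mul(334, Add(-411, Rational(41, 2))) = Mul(334, Rational(-781, 2)) = -130427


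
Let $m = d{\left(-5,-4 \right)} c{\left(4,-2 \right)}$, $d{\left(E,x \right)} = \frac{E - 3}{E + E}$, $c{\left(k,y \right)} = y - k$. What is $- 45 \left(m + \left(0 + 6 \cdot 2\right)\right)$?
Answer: $-324$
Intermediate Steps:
$d{\left(E,x \right)} = \frac{-3 + E}{2 E}$
$m = - \frac{24}{5}$ ($m = \frac{-3 - 5}{2 \left(-5\right)} \left(-2 - 4\right) = \frac{1}{2} \left(- \frac{1}{5}\right) \left(-8\right) \left(-2 - 4\right) = \frac{4}{5} \left(-6\right) = - \frac{24}{5} \approx -4.8$)
$- 45 \left(m + \left(0 + 6 \cdot 2\right)\right) = - 45 \left(- \frac{24}{5} + \left(0 + 6 \cdot 2\right)\right) = - 45 \left(- \frac{24}{5} + \left(0 + 12\right)\right) = - 45 \left(- \frac{24}{5} + 12\right) = \left(-45\right) \frac{36}{5} = -324$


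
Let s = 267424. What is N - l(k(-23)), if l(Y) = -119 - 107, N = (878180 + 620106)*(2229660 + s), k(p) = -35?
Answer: 3741345998250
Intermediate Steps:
N = 3741345998024 (N = (878180 + 620106)*(2229660 + 267424) = 1498286*2497084 = 3741345998024)
l(Y) = -226
N - l(k(-23)) = 3741345998024 - 1*(-226) = 3741345998024 + 226 = 3741345998250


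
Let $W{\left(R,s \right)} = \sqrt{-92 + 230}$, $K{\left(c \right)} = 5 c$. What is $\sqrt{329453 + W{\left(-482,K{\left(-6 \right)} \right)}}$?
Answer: $\sqrt{329453 + \sqrt{138}} \approx 573.99$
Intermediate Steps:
$W{\left(R,s \right)} = \sqrt{138}$
$\sqrt{329453 + W{\left(-482,K{\left(-6 \right)} \right)}} = \sqrt{329453 + \sqrt{138}}$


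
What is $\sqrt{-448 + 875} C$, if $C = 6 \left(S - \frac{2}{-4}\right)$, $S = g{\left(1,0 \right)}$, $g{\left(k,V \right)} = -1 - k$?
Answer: $- 9 \sqrt{427} \approx -185.98$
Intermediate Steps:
$S = -2$ ($S = -1 - 1 = -2$)
$C = -9$ ($C = 6 \left(-2 - \frac{2}{-4}\right) = 6 \left(-2 - - \frac{1}{2}\right) = 6 \left(-2 + \frac{1}{2}\right) = 6 \left(- \frac{3}{2}\right) = -9$)
$\sqrt{-448 + 875} C = \sqrt{-448 + 875} \left(-9\right) = \sqrt{427} \left(-9\right) = - 9 \sqrt{427}$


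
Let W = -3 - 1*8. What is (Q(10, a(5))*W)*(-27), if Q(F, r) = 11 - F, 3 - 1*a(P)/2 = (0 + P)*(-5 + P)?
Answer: 297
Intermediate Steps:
a(P) = 6 - 2*P*(-5 + P) (a(P) = 6 - 2*(0 + P)*(-5 + P) = 6 - 2*P*(-5 + P))
W = -11 (W = -3 - 8 = -11)
(Q(10, a(5))*W)*(-27) = ((11 - 1*10)*(-11))*(-27) = ((11 - 10)*(-11))*(-27) = (1*(-11))*(-27) = -11*(-27) = 297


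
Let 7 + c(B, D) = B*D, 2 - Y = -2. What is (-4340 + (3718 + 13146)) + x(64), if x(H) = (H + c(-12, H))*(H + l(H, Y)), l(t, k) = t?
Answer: -78484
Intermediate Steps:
Y = 4 (Y = 2 - 1*(-2) = 2 + 2 = 4)
c(B, D) = -7 + B*D
x(H) = 2*H*(-7 - 11*H) (x(H) = (H + (-7 - 12*H))*(H + H) = (-7 - 11*H)*(2*H) = 2*H*(-7 - 11*H))
(-4340 + (3718 + 13146)) + x(64) = (-4340 + (3718 + 13146)) + 2*64*(-7 - 11*64) = (-4340 + 16864) + 2*64*(-7 - 704) = 12524 + 2*64*(-711) = 12524 - 91008 = -78484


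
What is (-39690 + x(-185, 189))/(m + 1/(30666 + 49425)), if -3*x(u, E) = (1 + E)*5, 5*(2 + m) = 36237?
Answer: -8010434850/1450728331 ≈ -5.5217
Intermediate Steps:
m = 36227/5 (m = -2 + (1/5)*36237 = -2 + 36237/5 = 36227/5 ≈ 7245.4)
x(u, E) = -5/3 - 5*E/3 (x(u, E) = -(1 + E)*5/3 = -(5 + 5*E)/3 = -5/3 - 5*E/3)
(-39690 + x(-185, 189))/(m + 1/(30666 + 49425)) = (-39690 + (-5/3 - 5/3*189))/(36227/5 + 1/(30666 + 49425)) = (-39690 + (-5/3 - 315))/(36227/5 + 1/80091) = (-39690 - 950/3)/(36227/5 + 1/80091) = -120020/(3*2901456662/400455) = -120020/3*400455/2901456662 = -8010434850/1450728331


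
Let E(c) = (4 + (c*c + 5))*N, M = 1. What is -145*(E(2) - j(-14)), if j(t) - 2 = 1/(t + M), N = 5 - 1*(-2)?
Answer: -167910/13 ≈ -12916.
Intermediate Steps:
N = 7 (N = 5 + 2 = 7)
E(c) = 63 + 7*c² (E(c) = (4 + (c*c + 5))*7 = (4 + (c² + 5))*7 = (4 + (5 + c²))*7 = (9 + c²)*7 = 63 + 7*c²)
j(t) = 2 + 1/(1 + t) (j(t) = 2 + 1/(t + 1) = 2 + 1/(1 + t))
-145*(E(2) - j(-14)) = -145*((63 + 7*2²) - (3 + 2*(-14))/(1 - 14)) = -145*((63 + 7*4) - (3 - 28)/(-13)) = -145*((63 + 28) - (-1)*(-25)/13) = -145*(91 - 1*25/13) = -145*(91 - 25/13) = -145*1158/13 = -167910/13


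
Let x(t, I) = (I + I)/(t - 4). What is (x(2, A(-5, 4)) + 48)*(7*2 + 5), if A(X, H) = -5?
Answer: 1007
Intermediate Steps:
x(t, I) = 2*I/(-4 + t) (x(t, I) = (2*I)/(-4 + t) = 2*I/(-4 + t))
(x(2, A(-5, 4)) + 48)*(7*2 + 5) = (2*(-5)/(-4 + 2) + 48)*(7*2 + 5) = (2*(-5)/(-2) + 48)*(14 + 5) = (2*(-5)*(-½) + 48)*19 = (5 + 48)*19 = 53*19 = 1007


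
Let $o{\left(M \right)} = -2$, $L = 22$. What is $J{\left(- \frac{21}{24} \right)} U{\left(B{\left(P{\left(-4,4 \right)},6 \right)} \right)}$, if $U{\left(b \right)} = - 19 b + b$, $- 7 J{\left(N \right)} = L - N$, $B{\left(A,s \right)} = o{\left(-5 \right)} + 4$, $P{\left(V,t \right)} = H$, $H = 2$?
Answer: $\frac{1647}{14} \approx 117.64$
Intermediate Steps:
$P{\left(V,t \right)} = 2$
$B{\left(A,s \right)} = 2$ ($B{\left(A,s \right)} = -2 + 4 = 2$)
$J{\left(N \right)} = - \frac{22}{7} + \frac{N}{7}$ ($J{\left(N \right)} = - \frac{22 - N}{7} = - \frac{22}{7} + \frac{N}{7}$)
$U{\left(b \right)} = - 18 b$
$J{\left(- \frac{21}{24} \right)} U{\left(B{\left(P{\left(-4,4 \right)},6 \right)} \right)} = \left(- \frac{22}{7} + \frac{\left(-21\right) \frac{1}{24}}{7}\right) \left(\left(-18\right) 2\right) = \left(- \frac{22}{7} + \frac{\left(-21\right) \frac{1}{24}}{7}\right) \left(-36\right) = \left(- \frac{22}{7} + \frac{1}{7} \left(- \frac{7}{8}\right)\right) \left(-36\right) = \left(- \frac{22}{7} - \frac{1}{8}\right) \left(-36\right) = \left(- \frac{183}{56}\right) \left(-36\right) = \frac{1647}{14}$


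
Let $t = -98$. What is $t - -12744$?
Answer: $12646$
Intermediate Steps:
$t - -12744 = -98 - -12744 = -98 + 12744 = 12646$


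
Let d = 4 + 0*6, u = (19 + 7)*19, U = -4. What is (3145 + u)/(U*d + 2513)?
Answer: 3639/2497 ≈ 1.4573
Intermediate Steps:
u = 494 (u = 26*19 = 494)
d = 4 (d = 4 + 0 = 4)
(3145 + u)/(U*d + 2513) = (3145 + 494)/(-4*4 + 2513) = 3639/(-16 + 2513) = 3639/2497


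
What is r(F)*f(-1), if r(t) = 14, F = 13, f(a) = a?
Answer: -14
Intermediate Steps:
r(F)*f(-1) = 14*(-1) = -14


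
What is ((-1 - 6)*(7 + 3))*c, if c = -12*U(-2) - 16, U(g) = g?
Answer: -560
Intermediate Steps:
c = 8 (c = -12*(-2) - 16 = 24 - 16 = 8)
((-1 - 6)*(7 + 3))*c = ((-1 - 6)*(7 + 3))*8 = -7*10*8 = -70*8 = -560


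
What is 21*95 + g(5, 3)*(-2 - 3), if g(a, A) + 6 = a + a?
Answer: 1975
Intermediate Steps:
g(a, A) = -6 + 2*a (g(a, A) = -6 + (a + a) = -6 + 2*a)
21*95 + g(5, 3)*(-2 - 3) = 21*95 + (-6 + 2*5)*(-2 - 3) = 1995 + (-6 + 10)*(-5) = 1995 + 4*(-5) = 1995 - 20 = 1975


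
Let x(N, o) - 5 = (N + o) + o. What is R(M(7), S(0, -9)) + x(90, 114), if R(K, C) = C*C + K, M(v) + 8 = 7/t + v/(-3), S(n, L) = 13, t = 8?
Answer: 11581/24 ≈ 482.54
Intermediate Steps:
x(N, o) = 5 + N + 2*o (x(N, o) = 5 + ((N + o) + o) = 5 + (N + 2*o) = 5 + N + 2*o)
M(v) = -57/8 - v/3 (M(v) = -8 + (7/8 + v/(-3)) = -8 + (7*(1/8) + v*(-1/3)) = -8 + (7/8 - v/3) = -57/8 - v/3)
R(K, C) = K + C**2 (R(K, C) = C**2 + K = K + C**2)
R(M(7), S(0, -9)) + x(90, 114) = ((-57/8 - 1/3*7) + 13**2) + (5 + 90 + 2*114) = ((-57/8 - 7/3) + 169) + (5 + 90 + 228) = (-227/24 + 169) + 323 = 3829/24 + 323 = 11581/24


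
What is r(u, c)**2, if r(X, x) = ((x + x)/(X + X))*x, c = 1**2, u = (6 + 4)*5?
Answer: 1/2500 ≈ 0.00040000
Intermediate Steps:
u = 50 (u = 10*5 = 50)
c = 1
r(X, x) = x**2/X (r(X, x) = ((2*x)/((2*X)))*x = ((2*x)*(1/(2*X)))*x = (x/X)*x = x**2/X)
r(u, c)**2 = (1**2/50)**2 = ((1/50)*1)**2 = (1/50)**2 = 1/2500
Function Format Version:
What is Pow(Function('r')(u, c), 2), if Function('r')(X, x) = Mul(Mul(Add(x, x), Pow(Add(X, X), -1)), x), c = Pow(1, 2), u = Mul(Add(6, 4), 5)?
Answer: Rational(1, 2500) ≈ 0.00040000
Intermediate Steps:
u = 50 (u = Mul(10, 5) = 50)
c = 1
Function('r')(X, x) = Mul(Pow(X, -1), Pow(x, 2)) (Function('r')(X, x) = Mul(Mul(Mul(2, x), Pow(Mul(2, X), -1)), x) = Mul(Mul(Mul(2, x), Mul(Rational(1, 2), Pow(X, -1))), x) = Mul(Mul(x, Pow(X, -1)), x) = Mul(Pow(X, -1), Pow(x, 2)))
Pow(Function('r')(u, c), 2) = Pow(Mul(Pow(50, -1), Pow(1, 2)), 2) = Pow(Mul(Rational(1, 50), 1), 2) = Pow(Rational(1, 50), 2) = Rational(1, 2500)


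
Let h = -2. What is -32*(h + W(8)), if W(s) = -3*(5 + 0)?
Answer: 544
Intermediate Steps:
W(s) = -15 (W(s) = -3*5 = -15)
-32*(h + W(8)) = -32*(-2 - 15) = -32*(-17) = 544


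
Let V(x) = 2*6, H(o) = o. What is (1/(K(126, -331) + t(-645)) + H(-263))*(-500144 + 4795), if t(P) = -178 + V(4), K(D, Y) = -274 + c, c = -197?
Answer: 82986808668/637 ≈ 1.3028e+8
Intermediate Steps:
K(D, Y) = -471 (K(D, Y) = -274 - 197 = -471)
V(x) = 12
t(P) = -166 (t(P) = -178 + 12 = -166)
(1/(K(126, -331) + t(-645)) + H(-263))*(-500144 + 4795) = (1/(-471 - 166) - 263)*(-500144 + 4795) = (1/(-637) - 263)*(-495349) = (-1/637 - 263)*(-495349) = -167532/637*(-495349) = 82986808668/637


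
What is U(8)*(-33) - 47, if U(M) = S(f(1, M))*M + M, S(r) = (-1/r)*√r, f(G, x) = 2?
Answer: -311 + 132*√2 ≈ -124.32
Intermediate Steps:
S(r) = -1/√r
U(M) = M - M*√2/2 (U(M) = (-1/√2)*M + M = (-√2/2)*M + M = -M*√2/2 + M = M - M*√2/2)
U(8)*(-33) - 47 = ((½)*8*(2 - √2))*(-33) - 47 = (8 - 4*√2)*(-33) - 47 = (-264 + 132*√2) - 47 = -311 + 132*√2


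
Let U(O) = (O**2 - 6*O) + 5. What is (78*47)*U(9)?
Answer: 117312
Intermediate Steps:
U(O) = 5 + O**2 - 6*O
(78*47)*U(9) = (78*47)*(5 + 9**2 - 6*9) = 3666*(5 + 81 - 54) = 3666*32 = 117312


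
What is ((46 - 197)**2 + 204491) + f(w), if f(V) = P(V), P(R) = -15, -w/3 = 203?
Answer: 227277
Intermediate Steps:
w = -609 (w = -3*203 = -609)
f(V) = -15
((46 - 197)**2 + 204491) + f(w) = ((46 - 197)**2 + 204491) - 15 = ((-151)**2 + 204491) - 15 = (22801 + 204491) - 15 = 227292 - 15 = 227277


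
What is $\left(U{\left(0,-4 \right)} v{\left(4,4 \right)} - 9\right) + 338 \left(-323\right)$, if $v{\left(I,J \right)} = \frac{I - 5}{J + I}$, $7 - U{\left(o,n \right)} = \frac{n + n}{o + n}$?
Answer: $- \frac{873469}{8} \approx -1.0918 \cdot 10^{5}$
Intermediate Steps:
$U{\left(o,n \right)} = 7 - \frac{2 n}{n + o}$ ($U{\left(o,n \right)} = 7 - \frac{n + n}{o + n} = 7 - \frac{2 n}{n + o}$)
$v{\left(I,J \right)} = \frac{-5 + I}{I + J}$
$\left(U{\left(0,-4 \right)} v{\left(4,4 \right)} - 9\right) + 338 \left(-323\right) = \left(\frac{5 \left(-4\right) + 7 \cdot 0}{-4 + 0} \frac{-5 + 4}{4 + 4} - 9\right) + 338 \left(-323\right) = \left(\frac{-20 + 0}{-4} \cdot \frac{1}{8} \left(-1\right) - 9\right) - 109174 = \left(\left(- \frac{1}{4}\right) \left(-20\right) \frac{1}{8} \left(-1\right) - 9\right) - 109174 = \left(5 \left(- \frac{1}{8}\right) - 9\right) - 109174 = \left(- \frac{5}{8} - 9\right) - 109174 = - \frac{77}{8} - 109174 = - \frac{873469}{8}$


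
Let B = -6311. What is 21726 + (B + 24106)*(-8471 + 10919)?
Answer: 43583886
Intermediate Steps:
21726 + (B + 24106)*(-8471 + 10919) = 21726 + (-6311 + 24106)*(-8471 + 10919) = 21726 + 17795*2448 = 21726 + 43562160 = 43583886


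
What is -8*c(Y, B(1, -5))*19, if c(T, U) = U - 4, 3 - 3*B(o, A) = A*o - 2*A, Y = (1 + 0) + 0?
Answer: 2128/3 ≈ 709.33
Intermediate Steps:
Y = 1 (Y = 1 + 0 = 1)
B(o, A) = 1 + 2*A/3 - A*o/3 (B(o, A) = 1 - (A*o - 2*A)/3 = 1 - (-2*A + A*o)/3 = 1 + (2*A/3 - A*o/3) = 1 + 2*A/3 - A*o/3)
c(T, U) = -4 + U
-8*c(Y, B(1, -5))*19 = -8*(-4 + (1 + (⅔)*(-5) - ⅓*(-5)*1))*19 = -8*(-4 + (1 - 10/3 + 5/3))*19 = -8*(-4 - ⅔)*19 = -8*(-14/3)*19 = (112/3)*19 = 2128/3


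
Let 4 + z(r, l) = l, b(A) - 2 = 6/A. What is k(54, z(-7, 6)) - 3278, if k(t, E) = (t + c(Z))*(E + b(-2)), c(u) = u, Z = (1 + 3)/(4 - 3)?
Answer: -3220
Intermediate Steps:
b(A) = 2 + 6/A
Z = 4 (Z = 4/1 = 4*1 = 4)
z(r, l) = -4 + l
k(t, E) = (-1 + E)*(4 + t) (k(t, E) = (t + 4)*(E + (2 + 6/(-2))) = (4 + t)*(E + (2 + 6*(-½))) = (4 + t)*(E + (2 - 3)) = (4 + t)*(E - 1) = (4 + t)*(-1 + E) = (-1 + E)*(4 + t))
k(54, z(-7, 6)) - 3278 = (-4 - 1*54 + 4*(-4 + 6) + (-4 + 6)*54) - 3278 = (-4 - 54 + 4*2 + 2*54) - 3278 = (-4 - 54 + 8 + 108) - 3278 = 58 - 3278 = -3220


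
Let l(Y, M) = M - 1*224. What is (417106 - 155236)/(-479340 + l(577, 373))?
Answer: -261870/479191 ≈ -0.54648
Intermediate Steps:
l(Y, M) = -224 + M (l(Y, M) = M - 224 = -224 + M)
(417106 - 155236)/(-479340 + l(577, 373)) = (417106 - 155236)/(-479340 + (-224 + 373)) = 261870/(-479340 + 149) = 261870/(-479191) = 261870*(-1/479191) = -261870/479191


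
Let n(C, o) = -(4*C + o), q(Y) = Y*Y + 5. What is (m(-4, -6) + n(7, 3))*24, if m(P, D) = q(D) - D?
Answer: 384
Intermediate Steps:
q(Y) = 5 + Y**2 (q(Y) = Y**2 + 5 = 5 + Y**2)
n(C, o) = -o - 4*C (n(C, o) = -(o + 4*C) = -o - 4*C)
m(P, D) = 5 + D**2 - D (m(P, D) = (5 + D**2) - D = 5 + D**2 - D)
(m(-4, -6) + n(7, 3))*24 = ((5 + (-6)**2 - 1*(-6)) + (-1*3 - 4*7))*24 = ((5 + 36 + 6) + (-3 - 28))*24 = (47 - 31)*24 = 16*24 = 384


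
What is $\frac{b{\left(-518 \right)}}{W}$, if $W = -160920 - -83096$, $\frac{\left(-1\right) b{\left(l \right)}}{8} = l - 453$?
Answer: $- \frac{971}{9728} \approx -0.099815$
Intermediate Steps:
$b{\left(l \right)} = 3624 - 8 l$ ($b{\left(l \right)} = - 8 \left(l - 453\right) = - 8 \left(-453 + l\right) = 3624 - 8 l$)
$W = -77824$ ($W = -160920 + 83096 = -77824$)
$\frac{b{\left(-518 \right)}}{W} = \frac{3624 - -4144}{-77824} = \left(3624 + 4144\right) \left(- \frac{1}{77824}\right) = 7768 \left(- \frac{1}{77824}\right) = - \frac{971}{9728}$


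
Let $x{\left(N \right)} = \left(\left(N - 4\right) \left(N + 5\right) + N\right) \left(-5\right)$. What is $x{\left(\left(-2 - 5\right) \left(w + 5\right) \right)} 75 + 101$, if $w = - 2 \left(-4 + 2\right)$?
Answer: $-1433524$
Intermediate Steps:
$w = 4$ ($w = \left(-2\right) \left(-2\right) = 4$)
$x{\left(N \right)} = - 5 N - 5 \left(-4 + N\right) \left(5 + N\right)$ ($x{\left(N \right)} = \left(\left(-4 + N\right) \left(5 + N\right) + N\right) \left(-5\right) = \left(N + \left(-4 + N\right) \left(5 + N\right)\right) \left(-5\right) = - 5 N - 5 \left(-4 + N\right) \left(5 + N\right)$)
$x{\left(\left(-2 - 5\right) \left(w + 5\right) \right)} 75 + 101 = \left(100 - 10 \left(-2 - 5\right) \left(4 + 5\right) - 5 \left(\left(-2 - 5\right) \left(4 + 5\right)\right)^{2}\right) 75 + 101 = \left(100 - 10 \left(\left(-7\right) 9\right) - 5 \left(\left(-7\right) 9\right)^{2}\right) 75 + 101 = \left(100 - -630 - 5 \left(-63\right)^{2}\right) 75 + 101 = \left(100 + 630 - 19845\right) 75 + 101 = \left(-19115\right) 75 + 101 = -1433625 + 101 = -1433524$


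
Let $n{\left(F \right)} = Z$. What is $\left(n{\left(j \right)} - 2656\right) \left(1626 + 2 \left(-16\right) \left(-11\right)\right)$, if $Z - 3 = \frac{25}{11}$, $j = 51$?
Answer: $- \frac{57674524}{11} \approx -5.2431 \cdot 10^{6}$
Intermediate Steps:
$Z = \frac{58}{11}$ ($Z = 3 + \frac{25}{11} = \frac{58}{11} \approx 5.2727$)
$n{\left(F \right)} = \frac{58}{11}$
$\left(n{\left(j \right)} - 2656\right) \left(1626 + 2 \left(-16\right) \left(-11\right)\right) = \left(\frac{58}{11} - 2656\right) \left(1626 + 2 \left(-16\right) \left(-11\right)\right) = - \frac{29158 \left(1626 - -352\right)}{11} = - \frac{29158 \left(1626 + 352\right)}{11} = \left(- \frac{29158}{11}\right) 1978 = - \frac{57674524}{11}$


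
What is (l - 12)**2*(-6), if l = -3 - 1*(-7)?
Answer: -384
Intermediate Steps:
l = 4 (l = -3 + 7 = 4)
(l - 12)**2*(-6) = (4 - 12)**2*(-6) = (-8)**2*(-6) = 64*(-6) = -384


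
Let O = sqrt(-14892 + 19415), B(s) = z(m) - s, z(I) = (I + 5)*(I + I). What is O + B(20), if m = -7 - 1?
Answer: 28 + sqrt(4523) ≈ 95.253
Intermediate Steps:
m = -8
z(I) = 2*I*(5 + I) (z(I) = (5 + I)*(2*I) = 2*I*(5 + I))
B(s) = 48 - s (B(s) = 2*(-8)*(5 - 8) - s = 2*(-8)*(-3) - s = 48 - s)
O = sqrt(4523) ≈ 67.253
O + B(20) = sqrt(4523) + (48 - 1*20) = sqrt(4523) + (48 - 20) = sqrt(4523) + 28 = 28 + sqrt(4523)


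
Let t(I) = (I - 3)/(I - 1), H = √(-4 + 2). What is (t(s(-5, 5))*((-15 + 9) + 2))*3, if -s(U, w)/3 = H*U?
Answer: -5436/451 - 360*I*√2/451 ≈ -12.053 - 1.1289*I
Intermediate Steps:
H = I*√2 (H = √(-2) = I*√2 ≈ 1.4142*I)
s(U, w) = -3*I*U*√2 (s(U, w) = -3*I*√2*U = -3*I*U*√2)
t(I) = (-3 + I)/(-1 + I)
(t(s(-5, 5))*((-15 + 9) + 2))*3 = (((-3 - 3*I*(-5)*√2)/(-1 - 3*I*(-5)*√2))*((-15 + 9) + 2))*3 = (((-3 + 15*I*√2)/(-1 + 15*I*√2))*(-6 + 2))*3 = (((-3 + 15*I*√2)/(-1 + 15*I*√2))*(-4))*3 = -4*(-3 + 15*I*√2)/(-1 + 15*I*√2)*3 = -12*(-3 + 15*I*√2)/(-1 + 15*I*√2)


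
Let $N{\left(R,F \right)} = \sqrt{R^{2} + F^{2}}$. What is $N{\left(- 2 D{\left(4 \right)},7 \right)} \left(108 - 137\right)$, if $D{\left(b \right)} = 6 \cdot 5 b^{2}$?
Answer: $- 29 \sqrt{921649} \approx -27841.0$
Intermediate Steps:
$D{\left(b \right)} = 30 b^{2}$
$N{\left(R,F \right)} = \sqrt{F^{2} + R^{2}}$
$N{\left(- 2 D{\left(4 \right)},7 \right)} \left(108 - 137\right) = \sqrt{7^{2} + \left(- 2 \cdot 30 \cdot 4^{2}\right)^{2}} \left(108 - 137\right) = \sqrt{49 + \left(- 2 \cdot 30 \cdot 16\right)^{2}} \left(-29\right) = \sqrt{49 + \left(\left(-2\right) 480\right)^{2}} \left(-29\right) = \sqrt{49 + \left(-960\right)^{2}} \left(-29\right) = \sqrt{49 + 921600} \left(-29\right) = \sqrt{921649} \left(-29\right) = - 29 \sqrt{921649}$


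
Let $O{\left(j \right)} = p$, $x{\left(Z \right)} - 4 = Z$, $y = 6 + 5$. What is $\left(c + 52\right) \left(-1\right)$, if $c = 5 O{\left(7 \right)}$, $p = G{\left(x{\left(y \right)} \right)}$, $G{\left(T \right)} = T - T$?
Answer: $-52$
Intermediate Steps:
$y = 11$
$x{\left(Z \right)} = 4 + Z$
$G{\left(T \right)} = 0$
$p = 0$
$O{\left(j \right)} = 0$
$c = 0$ ($c = 5 \cdot 0 = 0$)
$\left(c + 52\right) \left(-1\right) = \left(0 + 52\right) \left(-1\right) = 52 \left(-1\right) = -52$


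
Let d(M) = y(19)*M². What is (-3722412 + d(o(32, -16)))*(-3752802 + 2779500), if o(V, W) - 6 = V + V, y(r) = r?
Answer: 3532416628224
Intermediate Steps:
o(V, W) = 6 + 2*V (o(V, W) = 6 + (V + V) = 6 + 2*V)
d(M) = 19*M²
(-3722412 + d(o(32, -16)))*(-3752802 + 2779500) = (-3722412 + 19*(6 + 2*32)²)*(-3752802 + 2779500) = (-3722412 + 19*(6 + 64)²)*(-973302) = (-3722412 + 19*70²)*(-973302) = (-3722412 + 19*4900)*(-973302) = (-3722412 + 93100)*(-973302) = -3629312*(-973302) = 3532416628224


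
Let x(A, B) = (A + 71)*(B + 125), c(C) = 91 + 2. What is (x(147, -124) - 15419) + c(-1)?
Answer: -15108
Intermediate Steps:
c(C) = 93
x(A, B) = (71 + A)*(125 + B)
(x(147, -124) - 15419) + c(-1) = ((8875 + 71*(-124) + 125*147 + 147*(-124)) - 15419) + 93 = ((8875 - 8804 + 18375 - 18228) - 15419) + 93 = (218 - 15419) + 93 = -15201 + 93 = -15108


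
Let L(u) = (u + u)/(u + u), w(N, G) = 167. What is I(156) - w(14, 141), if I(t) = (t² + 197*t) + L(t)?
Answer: 54902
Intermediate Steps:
L(u) = 1 (L(u) = (2*u)/((2*u)) = (2*u)*(1/(2*u)) = 1)
I(t) = 1 + t² + 197*t (I(t) = (t² + 197*t) + 1 = 1 + t² + 197*t)
I(156) - w(14, 141) = (1 + 156² + 197*156) - 1*167 = (1 + 24336 + 30732) - 167 = 55069 - 167 = 54902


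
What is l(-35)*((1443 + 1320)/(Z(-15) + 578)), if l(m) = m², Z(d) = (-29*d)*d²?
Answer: 3384675/98453 ≈ 34.379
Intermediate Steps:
Z(d) = -29*d³
l(-35)*((1443 + 1320)/(Z(-15) + 578)) = (-35)²*((1443 + 1320)/(-29*(-15)³ + 578)) = 1225*(2763/(-29*(-3375) + 578)) = 1225*(2763/(97875 + 578)) = 1225*(2763/98453) = 3384675/98453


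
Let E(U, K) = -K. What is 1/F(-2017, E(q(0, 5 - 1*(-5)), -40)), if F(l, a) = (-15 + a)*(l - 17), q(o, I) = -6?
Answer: -1/50850 ≈ -1.9666e-5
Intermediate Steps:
F(l, a) = (-17 + l)*(-15 + a) (F(l, a) = (-15 + a)*(-17 + l) = (-17 + l)*(-15 + a))
1/F(-2017, E(q(0, 5 - 1*(-5)), -40)) = 1/(255 - (-17)*(-40) - 15*(-2017) - 1*(-40)*(-2017)) = 1/(255 - 17*40 + 30255 + 40*(-2017)) = 1/(255 - 680 + 30255 - 80680) = 1/(-50850) = -1/50850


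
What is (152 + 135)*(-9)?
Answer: -2583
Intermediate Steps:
(152 + 135)*(-9) = 287*(-9) = -2583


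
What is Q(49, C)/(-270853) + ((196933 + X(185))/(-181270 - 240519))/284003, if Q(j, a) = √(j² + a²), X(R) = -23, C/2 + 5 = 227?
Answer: -196910/119789341367 - √199537/270853 ≈ -0.0016509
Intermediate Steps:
C = 444 (C = -10 + 2*227 = -10 + 454 = 444)
Q(j, a) = √(a² + j²)
Q(49, C)/(-270853) + ((196933 + X(185))/(-181270 - 240519))/284003 = √(444² + 49²)/(-270853) + ((196933 - 23)/(-181270 - 240519))/284003 = √(197136 + 2401)*(-1/270853) + (196910/(-421789))*(1/284003) = √199537*(-1/270853) + (196910*(-1/421789))*(1/284003) = -√199537/270853 - 196910/421789*1/284003 = -√199537/270853 - 196910/119789341367 = -196910/119789341367 - √199537/270853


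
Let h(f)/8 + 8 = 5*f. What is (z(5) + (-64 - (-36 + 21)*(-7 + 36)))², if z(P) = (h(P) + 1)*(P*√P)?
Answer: 2483766 + 508270*√5 ≈ 3.6203e+6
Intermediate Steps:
h(f) = -64 + 40*f (h(f) = -64 + 8*(5*f) = -64 + 40*f)
z(P) = P^(3/2)*(-63 + 40*P) (z(P) = ((-64 + 40*P) + 1)*(P*√P) = (-63 + 40*P)*P^(3/2) = P^(3/2)*(-63 + 40*P))
(z(5) + (-64 - (-36 + 21)*(-7 + 36)))² = (5^(3/2)*(-63 + 40*5) + (-64 - (-36 + 21)*(-7 + 36)))² = ((5*√5)*(-63 + 200) + (-64 - (-15)*29))² = ((5*√5)*137 + (-64 - 1*(-435)))² = (685*√5 + (-64 + 435))² = (685*√5 + 371)² = (371 + 685*√5)²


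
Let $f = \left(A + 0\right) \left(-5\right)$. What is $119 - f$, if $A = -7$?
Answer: $84$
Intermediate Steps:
$f = 35$ ($f = \left(-7 + 0\right) \left(-5\right) = \left(-7\right) \left(-5\right) = 35$)
$119 - f = 119 - 35 = 84$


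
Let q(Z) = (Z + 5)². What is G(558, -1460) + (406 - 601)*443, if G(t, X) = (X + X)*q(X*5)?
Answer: -155393799385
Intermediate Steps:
q(Z) = (5 + Z)²
G(t, X) = 2*X*(5 + 5*X)² (G(t, X) = (X + X)*(5 + X*5)² = (2*X)*(5 + 5*X)² = 2*X*(5 + 5*X)²)
G(558, -1460) + (406 - 601)*443 = 50*(-1460)*(1 - 1460)² + (406 - 601)*443 = 50*(-1460)*(-1459)² - 195*443 = 50*(-1460)*2128681 - 86385 = -155393713000 - 86385 = -155393799385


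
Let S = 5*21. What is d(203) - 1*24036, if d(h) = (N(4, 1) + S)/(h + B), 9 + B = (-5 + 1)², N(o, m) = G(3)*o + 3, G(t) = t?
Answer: -168248/7 ≈ -24035.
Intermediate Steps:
N(o, m) = 3 + 3*o (N(o, m) = 3*o + 3 = 3 + 3*o)
S = 105
B = 7 (B = -9 + (-5 + 1)² = -9 + (-4)² = -9 + 16 = 7)
d(h) = 120/(7 + h) (d(h) = ((3 + 3*4) + 105)/(h + 7) = ((3 + 12) + 105)/(7 + h) = (15 + 105)/(7 + h) = 120/(7 + h))
d(203) - 1*24036 = 120/(7 + 203) - 1*24036 = 120/210 - 24036 = 120*(1/210) - 24036 = 4/7 - 24036 = -168248/7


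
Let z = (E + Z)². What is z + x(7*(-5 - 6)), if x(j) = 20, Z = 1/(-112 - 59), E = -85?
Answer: 211880116/29241 ≈ 7246.0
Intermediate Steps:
Z = -1/171 (Z = 1/(-171) = -1/171 ≈ -0.0058480)
z = 211295296/29241 (z = (-85 - 1/171)² = (-14536/171)² = 211295296/29241 ≈ 7226.0)
z + x(7*(-5 - 6)) = 211295296/29241 + 20 = 211880116/29241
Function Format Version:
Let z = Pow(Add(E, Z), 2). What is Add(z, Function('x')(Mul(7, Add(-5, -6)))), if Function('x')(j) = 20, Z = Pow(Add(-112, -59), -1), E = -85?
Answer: Rational(211880116, 29241) ≈ 7246.0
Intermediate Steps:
Z = Rational(-1, 171) (Z = Pow(-171, -1) = Rational(-1, 171) ≈ -0.0058480)
z = Rational(211295296, 29241) (z = Pow(Add(-85, Rational(-1, 171)), 2) = Pow(Rational(-14536, 171), 2) = Rational(211295296, 29241) ≈ 7226.0)
Add(z, Function('x')(Mul(7, Add(-5, -6)))) = Add(Rational(211295296, 29241), 20) = Rational(211880116, 29241)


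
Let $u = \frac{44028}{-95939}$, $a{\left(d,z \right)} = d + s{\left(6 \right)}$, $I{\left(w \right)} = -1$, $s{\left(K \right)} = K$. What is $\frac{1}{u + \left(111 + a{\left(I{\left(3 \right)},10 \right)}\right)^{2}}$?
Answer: $\frac{95939}{1290911156} \approx 7.4319 \cdot 10^{-5}$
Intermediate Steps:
$a{\left(d,z \right)} = 6 + d$ ($a{\left(d,z \right)} = d + 6 = 6 + d$)
$u = - \frac{44028}{95939}$ ($u = 44028 \left(- \frac{1}{95939}\right) = - \frac{44028}{95939} \approx -0.45892$)
$\frac{1}{u + \left(111 + a{\left(I{\left(3 \right)},10 \right)}\right)^{2}} = \frac{1}{- \frac{44028}{95939} + \left(111 + \left(6 - 1\right)\right)^{2}} = \frac{1}{- \frac{44028}{95939} + \left(111 + 5\right)^{2}} = \frac{1}{- \frac{44028}{95939} + 116^{2}} = \frac{1}{- \frac{44028}{95939} + 13456} = \frac{1}{\frac{1290911156}{95939}} = \frac{95939}{1290911156}$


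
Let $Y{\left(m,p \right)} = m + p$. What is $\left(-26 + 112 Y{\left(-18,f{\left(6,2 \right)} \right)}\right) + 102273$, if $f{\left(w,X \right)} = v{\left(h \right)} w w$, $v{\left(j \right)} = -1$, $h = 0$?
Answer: $96199$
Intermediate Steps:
$f{\left(w,X \right)} = - w^{2}$ ($f{\left(w,X \right)} = - w w = - w^{2}$)
$\left(-26 + 112 Y{\left(-18,f{\left(6,2 \right)} \right)}\right) + 102273 = \left(-26 + 112 \left(-18 - 6^{2}\right)\right) + 102273 = \left(-26 + 112 \left(-18 - 36\right)\right) + 102273 = \left(-26 + 112 \left(-54\right)\right) + 102273 = \left(-26 - 6048\right) + 102273 = -6074 + 102273 = 96199$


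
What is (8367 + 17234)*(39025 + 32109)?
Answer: 1821101534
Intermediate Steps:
(8367 + 17234)*(39025 + 32109) = 25601*71134 = 1821101534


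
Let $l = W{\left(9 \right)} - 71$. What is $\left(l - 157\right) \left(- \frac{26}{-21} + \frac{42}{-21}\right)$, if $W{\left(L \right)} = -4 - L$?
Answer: $\frac{3856}{21} \approx 183.62$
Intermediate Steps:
$l = -84$ ($l = \left(-4 - 9\right) - 71 = -13 - 71 = -84$)
$\left(l - 157\right) \left(- \frac{26}{-21} + \frac{42}{-21}\right) = \left(-84 - 157\right) \left(- \frac{26}{-21} + \frac{42}{-21}\right) = - 241 \left(\left(-26\right) \left(- \frac{1}{21}\right) + 42 \left(- \frac{1}{21}\right)\right) = - 241 \left(\frac{26}{21} - 2\right) = \left(-241\right) \left(- \frac{16}{21}\right) = \frac{3856}{21}$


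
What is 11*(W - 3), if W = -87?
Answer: -990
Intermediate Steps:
11*(W - 3) = 11*(-87 - 3) = 11*(-90) = -990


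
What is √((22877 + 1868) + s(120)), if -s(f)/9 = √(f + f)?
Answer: √(24745 - 36*√15) ≈ 156.86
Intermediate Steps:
s(f) = -9*√2*√f (s(f) = -9*√(f + f) = -9*√2*√f)
√((22877 + 1868) + s(120)) = √((22877 + 1868) - 9*√2*√120) = √(24745 - 9*√2*2*√30) = √(24745 - 36*√15)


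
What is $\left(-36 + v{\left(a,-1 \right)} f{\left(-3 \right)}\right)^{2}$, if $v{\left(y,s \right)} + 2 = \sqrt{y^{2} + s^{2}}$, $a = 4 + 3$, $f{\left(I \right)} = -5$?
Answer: $1926 + 1300 \sqrt{2} \approx 3764.5$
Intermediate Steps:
$a = 7$
$v{\left(y,s \right)} = -2 + \sqrt{s^{2} + y^{2}}$ ($v{\left(y,s \right)} = -2 + \sqrt{y^{2} + s^{2}} = -2 + \sqrt{s^{2} + y^{2}}$)
$\left(-36 + v{\left(a,-1 \right)} f{\left(-3 \right)}\right)^{2} = \left(-36 + \left(-2 + \sqrt{\left(-1\right)^{2} + 7^{2}}\right) \left(-5\right)\right)^{2} = \left(-36 + \left(-2 + \sqrt{1 + 49}\right) \left(-5\right)\right)^{2} = \left(-36 + \left(-2 + \sqrt{50}\right) \left(-5\right)\right)^{2} = \left(-36 + \left(-2 + 5 \sqrt{2}\right) \left(-5\right)\right)^{2} = \left(-36 + \left(10 - 25 \sqrt{2}\right)\right)^{2} = \left(-26 - 25 \sqrt{2}\right)^{2}$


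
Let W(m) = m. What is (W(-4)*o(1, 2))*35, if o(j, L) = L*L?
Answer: -560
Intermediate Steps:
o(j, L) = L**2
(W(-4)*o(1, 2))*35 = -4*2**2*35 = -4*4*35 = -16*35 = -560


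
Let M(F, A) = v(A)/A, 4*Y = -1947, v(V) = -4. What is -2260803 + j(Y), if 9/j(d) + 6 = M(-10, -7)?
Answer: -85910577/38 ≈ -2.2608e+6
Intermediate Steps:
Y = -1947/4 (Y = (¼)*(-1947) = -1947/4 ≈ -486.75)
M(F, A) = -4/A
j(d) = -63/38 (j(d) = 9/(-6 - 4/(-7)) = 9/(-6 - 4*(-⅐)) = 9/(-6 + 4/7) = 9/(-38/7) = 9*(-7/38) = -63/38)
-2260803 + j(Y) = -2260803 - 63/38 = -85910577/38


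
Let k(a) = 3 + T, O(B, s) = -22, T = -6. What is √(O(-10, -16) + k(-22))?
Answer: 5*I ≈ 5.0*I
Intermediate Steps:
k(a) = -3 (k(a) = 3 - 6 = -3)
√(O(-10, -16) + k(-22)) = √(-22 - 3) = √(-25) = 5*I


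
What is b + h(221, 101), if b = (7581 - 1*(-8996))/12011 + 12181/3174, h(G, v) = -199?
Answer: -7387538497/38122914 ≈ -193.78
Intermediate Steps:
b = 198921389/38122914 (b = (7581 + 8996)*(1/12011) + 12181*(1/3174) = 16577*(1/12011) + 12181/3174 = 16577/12011 + 12181/3174 = 198921389/38122914 ≈ 5.2179)
b + h(221, 101) = 198921389/38122914 - 199 = -7387538497/38122914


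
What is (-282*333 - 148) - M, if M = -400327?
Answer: 306273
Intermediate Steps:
(-282*333 - 148) - M = (-282*333 - 148) - 1*(-400327) = (-93906 - 148) + 400327 = -94054 + 400327 = 306273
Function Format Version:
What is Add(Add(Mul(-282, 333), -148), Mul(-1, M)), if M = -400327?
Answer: 306273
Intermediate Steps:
Add(Add(Mul(-282, 333), -148), Mul(-1, M)) = Add(Add(Mul(-282, 333), -148), Mul(-1, -400327)) = Add(Add(-93906, -148), 400327) = Add(-94054, 400327) = 306273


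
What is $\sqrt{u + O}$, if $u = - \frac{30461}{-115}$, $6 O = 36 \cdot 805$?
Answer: $\frac{\sqrt{67379765}}{115} \approx 71.378$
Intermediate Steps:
$O = 4830$ ($O = \frac{36 \cdot 805}{6} = \frac{1}{6} \cdot 28980 = 4830$)
$u = \frac{30461}{115}$ ($u = \left(-30461\right) \left(- \frac{1}{115}\right) = \frac{30461}{115} \approx 264.88$)
$\sqrt{u + O} = \sqrt{\frac{30461}{115} + 4830} = \sqrt{\frac{585911}{115}} = \frac{\sqrt{67379765}}{115}$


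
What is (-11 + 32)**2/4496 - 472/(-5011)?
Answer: 4331963/22529456 ≈ 0.19228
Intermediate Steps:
(-11 + 32)**2/4496 - 472/(-5011) = 21**2*(1/4496) - 472*(-1/5011) = 441*(1/4496) + 472/5011 = 441/4496 + 472/5011 = 4331963/22529456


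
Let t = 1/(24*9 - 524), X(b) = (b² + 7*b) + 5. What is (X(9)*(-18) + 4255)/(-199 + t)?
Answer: -484484/61293 ≈ -7.9044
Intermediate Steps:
X(b) = 5 + b² + 7*b
t = -1/308 (t = 1/(216 - 524) = 1/(-308) = -1/308 ≈ -0.0032468)
(X(9)*(-18) + 4255)/(-199 + t) = ((5 + 9² + 7*9)*(-18) + 4255)/(-199 - 1/308) = ((5 + 81 + 63)*(-18) + 4255)/(-61293/308) = (149*(-18) + 4255)*(-308/61293) = (-2682 + 4255)*(-308/61293) = 1573*(-308/61293) = -484484/61293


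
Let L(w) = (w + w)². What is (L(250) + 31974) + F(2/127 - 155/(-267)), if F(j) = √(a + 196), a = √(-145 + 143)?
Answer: 281974 + √(196 + I*√2) ≈ 2.8199e+5 + 0.050507*I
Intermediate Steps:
a = I*√2 (a = √(-2) = I*√2 ≈ 1.4142*I)
F(j) = √(196 + I*√2) (F(j) = √(I*√2 + 196) = √(196 + I*√2))
L(w) = 4*w² (L(w) = (2*w)² = 4*w²)
(L(250) + 31974) + F(2/127 - 155/(-267)) = (4*250² + 31974) + √(196 + I*√2) = (4*62500 + 31974) + √(196 + I*√2) = (250000 + 31974) + √(196 + I*√2) = 281974 + √(196 + I*√2)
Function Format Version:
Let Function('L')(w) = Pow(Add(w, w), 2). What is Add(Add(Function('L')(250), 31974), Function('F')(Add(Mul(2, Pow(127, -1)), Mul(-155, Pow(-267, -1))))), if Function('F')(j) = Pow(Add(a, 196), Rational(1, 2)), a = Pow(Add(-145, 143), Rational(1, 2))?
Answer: Add(281974, Pow(Add(196, Mul(I, Pow(2, Rational(1, 2)))), Rational(1, 2))) ≈ Add(2.8199e+5, Mul(0.050507, I))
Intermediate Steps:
a = Mul(I, Pow(2, Rational(1, 2))) (a = Pow(-2, Rational(1, 2)) = Mul(I, Pow(2, Rational(1, 2))) ≈ Mul(1.4142, I))
Function('F')(j) = Pow(Add(196, Mul(I, Pow(2, Rational(1, 2)))), Rational(1, 2)) (Function('F')(j) = Pow(Add(Mul(I, Pow(2, Rational(1, 2))), 196), Rational(1, 2)) = Pow(Add(196, Mul(I, Pow(2, Rational(1, 2)))), Rational(1, 2)))
Function('L')(w) = Mul(4, Pow(w, 2)) (Function('L')(w) = Pow(Mul(2, w), 2) = Mul(4, Pow(w, 2)))
Add(Add(Function('L')(250), 31974), Function('F')(Add(Mul(2, Pow(127, -1)), Mul(-155, Pow(-267, -1))))) = Add(Add(Mul(4, Pow(250, 2)), 31974), Pow(Add(196, Mul(I, Pow(2, Rational(1, 2)))), Rational(1, 2))) = Add(Add(Mul(4, 62500), 31974), Pow(Add(196, Mul(I, Pow(2, Rational(1, 2)))), Rational(1, 2))) = Add(Add(250000, 31974), Pow(Add(196, Mul(I, Pow(2, Rational(1, 2)))), Rational(1, 2))) = Add(281974, Pow(Add(196, Mul(I, Pow(2, Rational(1, 2)))), Rational(1, 2)))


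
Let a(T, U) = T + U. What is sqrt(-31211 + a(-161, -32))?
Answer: 2*I*sqrt(7851) ≈ 177.21*I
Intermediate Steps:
sqrt(-31211 + a(-161, -32)) = sqrt(-31211 + (-161 - 32)) = sqrt(-31211 - 193) = sqrt(-31404) = 2*I*sqrt(7851)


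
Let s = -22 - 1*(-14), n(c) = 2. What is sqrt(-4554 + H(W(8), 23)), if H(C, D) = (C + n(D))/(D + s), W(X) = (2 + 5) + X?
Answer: I*sqrt(1024395)/15 ≈ 67.475*I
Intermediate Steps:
s = -8 (s = -22 + 14 = -8)
W(X) = 7 + X
H(C, D) = (2 + C)/(-8 + D) (H(C, D) = (C + 2)/(D - 8) = (2 + C)/(-8 + D))
sqrt(-4554 + H(W(8), 23)) = sqrt(-4554 + (2 + (7 + 8))/(-8 + 23)) = sqrt(-4554 + (2 + 15)/15) = sqrt(-4554 + (1/15)*17) = sqrt(-4554 + 17/15) = sqrt(-68293/15) = I*sqrt(1024395)/15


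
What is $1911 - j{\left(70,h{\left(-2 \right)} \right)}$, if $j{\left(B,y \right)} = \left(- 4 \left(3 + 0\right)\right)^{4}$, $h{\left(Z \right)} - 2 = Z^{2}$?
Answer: $-18825$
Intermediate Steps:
$h{\left(Z \right)} = 2 + Z^{2}$
$j{\left(B,y \right)} = 20736$ ($j{\left(B,y \right)} = \left(\left(-4\right) 3\right)^{4} = \left(-12\right)^{4} = 20736$)
$1911 - j{\left(70,h{\left(-2 \right)} \right)} = 1911 - 20736 = -18825$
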